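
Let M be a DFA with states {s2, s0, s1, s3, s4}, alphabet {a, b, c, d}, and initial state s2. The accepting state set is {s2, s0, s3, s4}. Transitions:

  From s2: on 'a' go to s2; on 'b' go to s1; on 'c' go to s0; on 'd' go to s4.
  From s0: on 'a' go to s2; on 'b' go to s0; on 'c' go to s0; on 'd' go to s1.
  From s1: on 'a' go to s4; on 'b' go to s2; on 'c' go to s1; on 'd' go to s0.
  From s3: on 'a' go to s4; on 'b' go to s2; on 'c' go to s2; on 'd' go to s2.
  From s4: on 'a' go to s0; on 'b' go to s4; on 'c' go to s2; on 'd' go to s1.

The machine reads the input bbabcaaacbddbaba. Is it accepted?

Yes

s2 → s1 → s2 → s2 → s1 → s1 → s4 → s0 → s2 → s0 → s0 → s1 → s0 → s0 → s2 → s1 → s4
End state s4 is accepting.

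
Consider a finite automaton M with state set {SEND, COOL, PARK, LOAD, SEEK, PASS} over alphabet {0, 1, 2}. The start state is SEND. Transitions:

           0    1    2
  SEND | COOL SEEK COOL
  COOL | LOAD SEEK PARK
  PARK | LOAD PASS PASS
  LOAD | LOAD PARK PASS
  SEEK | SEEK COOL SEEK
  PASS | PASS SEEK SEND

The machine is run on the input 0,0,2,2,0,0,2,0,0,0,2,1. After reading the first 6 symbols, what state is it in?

LOAD

Trace: SEND -0-> COOL -0-> LOAD -2-> PASS -2-> SEND -0-> COOL -0-> LOAD
After 6 symbols: LOAD.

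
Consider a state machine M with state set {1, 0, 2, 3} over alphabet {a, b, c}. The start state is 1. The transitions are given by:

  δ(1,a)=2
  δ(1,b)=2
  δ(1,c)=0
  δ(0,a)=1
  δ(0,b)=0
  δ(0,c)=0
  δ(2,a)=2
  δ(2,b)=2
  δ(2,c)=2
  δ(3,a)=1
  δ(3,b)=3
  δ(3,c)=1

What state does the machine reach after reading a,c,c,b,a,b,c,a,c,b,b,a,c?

2

Trace: 1 -a-> 2 -c-> 2 -c-> 2 -b-> 2 -a-> 2 -b-> 2 -c-> 2 -a-> 2 -c-> 2 -b-> 2 -b-> 2 -a-> 2 -c-> 2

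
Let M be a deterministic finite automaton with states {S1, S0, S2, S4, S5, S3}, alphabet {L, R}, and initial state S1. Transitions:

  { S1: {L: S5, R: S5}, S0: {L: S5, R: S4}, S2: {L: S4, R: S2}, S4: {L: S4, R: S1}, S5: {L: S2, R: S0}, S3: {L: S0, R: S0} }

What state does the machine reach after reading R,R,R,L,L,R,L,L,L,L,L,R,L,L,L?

start at S1
read 'R': S1 → S5
read 'R': S5 → S0
read 'R': S0 → S4
read 'L': S4 → S4
read 'L': S4 → S4
read 'R': S4 → S1
read 'L': S1 → S5
read 'L': S5 → S2
read 'L': S2 → S4
read 'L': S4 → S4
read 'L': S4 → S4
read 'R': S4 → S1
read 'L': S1 → S5
read 'L': S5 → S2
read 'L': S2 → S4

S4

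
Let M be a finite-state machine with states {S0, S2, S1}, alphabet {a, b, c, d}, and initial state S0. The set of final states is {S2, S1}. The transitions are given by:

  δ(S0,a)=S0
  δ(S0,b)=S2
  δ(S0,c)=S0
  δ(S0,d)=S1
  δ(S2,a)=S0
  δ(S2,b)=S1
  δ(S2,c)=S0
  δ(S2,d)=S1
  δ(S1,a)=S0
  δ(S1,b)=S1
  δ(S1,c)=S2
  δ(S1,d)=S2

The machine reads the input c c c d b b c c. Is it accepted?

No

Trace: S0 -c-> S0 -c-> S0 -c-> S0 -d-> S1 -b-> S1 -b-> S1 -c-> S2 -c-> S0
End state S0 is not accepting.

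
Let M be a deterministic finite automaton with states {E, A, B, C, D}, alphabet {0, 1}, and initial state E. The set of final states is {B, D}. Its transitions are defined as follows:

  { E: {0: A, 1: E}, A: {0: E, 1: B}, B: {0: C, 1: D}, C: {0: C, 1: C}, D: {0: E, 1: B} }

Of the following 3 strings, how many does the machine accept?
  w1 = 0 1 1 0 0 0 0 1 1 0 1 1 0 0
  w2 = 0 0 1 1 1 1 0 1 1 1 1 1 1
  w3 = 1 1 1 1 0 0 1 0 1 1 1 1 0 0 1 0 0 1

1

w1: E → A → B → D → E → A → E → A → B → D → E → E → E → A → E  → end E, rejected
w2: E → A → E → E → E → E → E → A → B → D → B → D → B → D  → end D, accepted
w3: E → E → E → E → E → A → E → E → A → B → D → B → D → E → A → B → C → C → C  → end C, rejected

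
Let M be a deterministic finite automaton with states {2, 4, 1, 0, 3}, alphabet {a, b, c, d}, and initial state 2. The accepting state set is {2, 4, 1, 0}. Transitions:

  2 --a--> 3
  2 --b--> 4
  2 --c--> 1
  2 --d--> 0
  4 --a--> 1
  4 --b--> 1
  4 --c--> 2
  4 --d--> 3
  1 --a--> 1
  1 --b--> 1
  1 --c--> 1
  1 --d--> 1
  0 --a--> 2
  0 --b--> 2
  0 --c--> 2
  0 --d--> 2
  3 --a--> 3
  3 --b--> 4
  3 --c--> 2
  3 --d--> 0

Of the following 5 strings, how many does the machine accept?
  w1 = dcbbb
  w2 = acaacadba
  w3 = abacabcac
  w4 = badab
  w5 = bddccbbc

w1:
  start at 2
  read 'd': 2 → 0
  read 'c': 0 → 2
  read 'b': 2 → 4
  read 'b': 4 → 1
  read 'b': 1 → 1
  end 1, accepted
w2:
  start at 2
  read 'a': 2 → 3
  read 'c': 3 → 2
  read 'a': 2 → 3
  read 'a': 3 → 3
  read 'c': 3 → 2
  read 'a': 2 → 3
  read 'd': 3 → 0
  read 'b': 0 → 2
  read 'a': 2 → 3
  end 3, rejected
w3:
  start at 2
  read 'a': 2 → 3
  read 'b': 3 → 4
  read 'a': 4 → 1
  read 'c': 1 → 1
  read 'a': 1 → 1
  read 'b': 1 → 1
  read 'c': 1 → 1
  read 'a': 1 → 1
  read 'c': 1 → 1
  end 1, accepted
w4:
  start at 2
  read 'b': 2 → 4
  read 'a': 4 → 1
  read 'd': 1 → 1
  read 'a': 1 → 1
  read 'b': 1 → 1
  end 1, accepted
w5:
  start at 2
  read 'b': 2 → 4
  read 'd': 4 → 3
  read 'd': 3 → 0
  read 'c': 0 → 2
  read 'c': 2 → 1
  read 'b': 1 → 1
  read 'b': 1 → 1
  read 'c': 1 → 1
  end 1, accepted

4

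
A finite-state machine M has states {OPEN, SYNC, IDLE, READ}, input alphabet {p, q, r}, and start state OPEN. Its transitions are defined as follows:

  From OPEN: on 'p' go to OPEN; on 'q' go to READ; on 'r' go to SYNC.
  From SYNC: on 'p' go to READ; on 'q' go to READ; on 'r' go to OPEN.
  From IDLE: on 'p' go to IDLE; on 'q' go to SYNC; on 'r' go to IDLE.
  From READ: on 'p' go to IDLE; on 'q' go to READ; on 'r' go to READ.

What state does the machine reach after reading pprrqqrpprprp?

start at OPEN
read 'p': OPEN → OPEN
read 'p': OPEN → OPEN
read 'r': OPEN → SYNC
read 'r': SYNC → OPEN
read 'q': OPEN → READ
read 'q': READ → READ
read 'r': READ → READ
read 'p': READ → IDLE
read 'p': IDLE → IDLE
read 'r': IDLE → IDLE
read 'p': IDLE → IDLE
read 'r': IDLE → IDLE
read 'p': IDLE → IDLE

IDLE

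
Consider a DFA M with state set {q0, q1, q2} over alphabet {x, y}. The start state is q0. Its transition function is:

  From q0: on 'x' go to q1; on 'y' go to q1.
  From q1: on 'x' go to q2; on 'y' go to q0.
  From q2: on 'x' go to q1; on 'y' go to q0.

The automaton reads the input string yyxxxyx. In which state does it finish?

q1

q0 → q1 → q0 → q1 → q2 → q1 → q0 → q1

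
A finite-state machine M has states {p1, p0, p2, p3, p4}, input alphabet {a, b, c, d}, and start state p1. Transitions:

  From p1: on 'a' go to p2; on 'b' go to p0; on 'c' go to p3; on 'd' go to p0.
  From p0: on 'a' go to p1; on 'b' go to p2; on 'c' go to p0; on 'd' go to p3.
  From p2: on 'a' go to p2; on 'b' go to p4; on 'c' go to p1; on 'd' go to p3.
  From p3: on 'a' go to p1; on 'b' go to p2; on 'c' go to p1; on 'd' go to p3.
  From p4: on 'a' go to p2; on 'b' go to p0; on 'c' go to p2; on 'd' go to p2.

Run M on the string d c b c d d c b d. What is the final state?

Trace: p1 -d-> p0 -c-> p0 -b-> p2 -c-> p1 -d-> p0 -d-> p3 -c-> p1 -b-> p0 -d-> p3

p3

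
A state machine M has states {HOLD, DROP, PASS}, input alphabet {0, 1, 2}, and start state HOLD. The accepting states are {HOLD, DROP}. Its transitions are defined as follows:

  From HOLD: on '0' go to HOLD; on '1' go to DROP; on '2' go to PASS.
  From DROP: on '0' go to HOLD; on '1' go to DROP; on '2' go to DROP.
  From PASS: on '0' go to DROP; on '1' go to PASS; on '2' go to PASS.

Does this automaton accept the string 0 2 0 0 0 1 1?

Trace: HOLD -0-> HOLD -2-> PASS -0-> DROP -0-> HOLD -0-> HOLD -1-> DROP -1-> DROP
End state DROP is accepting.

Yes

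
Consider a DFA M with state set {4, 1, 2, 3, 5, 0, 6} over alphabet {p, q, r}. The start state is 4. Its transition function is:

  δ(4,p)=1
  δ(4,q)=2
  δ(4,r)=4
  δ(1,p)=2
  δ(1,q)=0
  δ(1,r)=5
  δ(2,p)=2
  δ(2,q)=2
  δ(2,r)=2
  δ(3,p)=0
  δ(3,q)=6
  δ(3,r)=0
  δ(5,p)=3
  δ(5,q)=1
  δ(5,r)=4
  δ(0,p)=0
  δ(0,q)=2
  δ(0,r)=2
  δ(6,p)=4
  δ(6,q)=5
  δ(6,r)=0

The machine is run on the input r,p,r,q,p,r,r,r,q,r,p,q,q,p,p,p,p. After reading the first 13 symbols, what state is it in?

2

4 → 4 → 1 → 5 → 1 → 2 → 2 → 2 → 2 → 2 → 2 → 2 → 2 → 2
After 13 symbols: 2.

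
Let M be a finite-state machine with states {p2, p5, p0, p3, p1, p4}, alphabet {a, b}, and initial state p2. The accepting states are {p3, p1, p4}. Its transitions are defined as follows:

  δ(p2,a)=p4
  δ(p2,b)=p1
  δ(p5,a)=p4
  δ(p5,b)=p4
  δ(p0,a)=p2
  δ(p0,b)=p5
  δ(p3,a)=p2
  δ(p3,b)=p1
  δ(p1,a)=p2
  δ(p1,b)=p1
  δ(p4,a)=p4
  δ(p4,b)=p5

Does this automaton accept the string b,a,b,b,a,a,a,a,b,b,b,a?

Yes

p2 → p1 → p2 → p1 → p1 → p2 → p4 → p4 → p4 → p5 → p4 → p5 → p4
End state p4 is accepting.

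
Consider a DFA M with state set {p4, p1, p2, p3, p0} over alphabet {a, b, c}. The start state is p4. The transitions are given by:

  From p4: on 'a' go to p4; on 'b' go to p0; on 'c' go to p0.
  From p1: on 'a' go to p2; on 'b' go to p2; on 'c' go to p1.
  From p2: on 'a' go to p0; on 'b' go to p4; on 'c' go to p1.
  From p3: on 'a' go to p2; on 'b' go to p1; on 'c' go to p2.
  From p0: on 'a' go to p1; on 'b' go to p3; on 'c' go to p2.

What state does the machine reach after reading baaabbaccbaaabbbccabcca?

p0

start at p4
read 'b': p4 → p0
read 'a': p0 → p1
read 'a': p1 → p2
read 'a': p2 → p0
read 'b': p0 → p3
read 'b': p3 → p1
read 'a': p1 → p2
read 'c': p2 → p1
read 'c': p1 → p1
read 'b': p1 → p2
read 'a': p2 → p0
read 'a': p0 → p1
read 'a': p1 → p2
read 'b': p2 → p4
read 'b': p4 → p0
read 'b': p0 → p3
read 'c': p3 → p2
read 'c': p2 → p1
read 'a': p1 → p2
read 'b': p2 → p4
read 'c': p4 → p0
read 'c': p0 → p2
read 'a': p2 → p0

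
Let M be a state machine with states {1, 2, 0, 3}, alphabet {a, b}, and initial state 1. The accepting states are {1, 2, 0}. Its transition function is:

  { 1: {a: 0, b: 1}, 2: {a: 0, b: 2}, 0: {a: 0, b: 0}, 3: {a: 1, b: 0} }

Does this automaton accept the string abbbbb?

Yes

Trace: 1 -a-> 0 -b-> 0 -b-> 0 -b-> 0 -b-> 0 -b-> 0
End state 0 is accepting.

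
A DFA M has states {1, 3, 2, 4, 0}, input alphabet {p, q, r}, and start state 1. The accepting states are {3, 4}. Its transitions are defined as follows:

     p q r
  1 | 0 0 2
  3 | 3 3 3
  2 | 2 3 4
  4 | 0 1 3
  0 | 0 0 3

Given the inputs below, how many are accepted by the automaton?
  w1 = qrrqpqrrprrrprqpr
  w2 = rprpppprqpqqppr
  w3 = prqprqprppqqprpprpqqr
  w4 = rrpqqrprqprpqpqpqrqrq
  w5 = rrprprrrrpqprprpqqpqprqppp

5

w1:
  start at 1
  read 'q': 1 → 0
  read 'r': 0 → 3
  read 'r': 3 → 3
  read 'q': 3 → 3
  read 'p': 3 → 3
  read 'q': 3 → 3
  read 'r': 3 → 3
  read 'r': 3 → 3
  read 'p': 3 → 3
  read 'r': 3 → 3
  read 'r': 3 → 3
  read 'r': 3 → 3
  read 'p': 3 → 3
  read 'r': 3 → 3
  read 'q': 3 → 3
  read 'p': 3 → 3
  read 'r': 3 → 3
  end 3, accepted
w2:
  start at 1
  read 'r': 1 → 2
  read 'p': 2 → 2
  read 'r': 2 → 4
  read 'p': 4 → 0
  read 'p': 0 → 0
  read 'p': 0 → 0
  read 'p': 0 → 0
  read 'r': 0 → 3
  read 'q': 3 → 3
  read 'p': 3 → 3
  read 'q': 3 → 3
  read 'q': 3 → 3
  read 'p': 3 → 3
  read 'p': 3 → 3
  read 'r': 3 → 3
  end 3, accepted
w3:
  start at 1
  read 'p': 1 → 0
  read 'r': 0 → 3
  read 'q': 3 → 3
  read 'p': 3 → 3
  read 'r': 3 → 3
  read 'q': 3 → 3
  read 'p': 3 → 3
  read 'r': 3 → 3
  read 'p': 3 → 3
  read 'p': 3 → 3
  read 'q': 3 → 3
  read 'q': 3 → 3
  read 'p': 3 → 3
  read 'r': 3 → 3
  read 'p': 3 → 3
  read 'p': 3 → 3
  read 'r': 3 → 3
  read 'p': 3 → 3
  read 'q': 3 → 3
  read 'q': 3 → 3
  read 'r': 3 → 3
  end 3, accepted
w4:
  start at 1
  read 'r': 1 → 2
  read 'r': 2 → 4
  read 'p': 4 → 0
  read 'q': 0 → 0
  read 'q': 0 → 0
  read 'r': 0 → 3
  read 'p': 3 → 3
  read 'r': 3 → 3
  read 'q': 3 → 3
  read 'p': 3 → 3
  read 'r': 3 → 3
  read 'p': 3 → 3
  read 'q': 3 → 3
  read 'p': 3 → 3
  read 'q': 3 → 3
  read 'p': 3 → 3
  read 'q': 3 → 3
  read 'r': 3 → 3
  read 'q': 3 → 3
  read 'r': 3 → 3
  read 'q': 3 → 3
  end 3, accepted
w5:
  start at 1
  read 'r': 1 → 2
  read 'r': 2 → 4
  read 'p': 4 → 0
  read 'r': 0 → 3
  read 'p': 3 → 3
  read 'r': 3 → 3
  read 'r': 3 → 3
  read 'r': 3 → 3
  read 'r': 3 → 3
  read 'p': 3 → 3
  read 'q': 3 → 3
  read 'p': 3 → 3
  read 'r': 3 → 3
  read 'p': 3 → 3
  read 'r': 3 → 3
  read 'p': 3 → 3
  read 'q': 3 → 3
  read 'q': 3 → 3
  read 'p': 3 → 3
  read 'q': 3 → 3
  read 'p': 3 → 3
  read 'r': 3 → 3
  read 'q': 3 → 3
  read 'p': 3 → 3
  read 'p': 3 → 3
  read 'p': 3 → 3
  end 3, accepted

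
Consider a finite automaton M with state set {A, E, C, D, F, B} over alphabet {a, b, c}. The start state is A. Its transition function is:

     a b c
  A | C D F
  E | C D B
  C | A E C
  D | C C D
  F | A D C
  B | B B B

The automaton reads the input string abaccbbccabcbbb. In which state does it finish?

B

A → C → E → C → C → C → E → D → D → D → C → E → B → B → B → B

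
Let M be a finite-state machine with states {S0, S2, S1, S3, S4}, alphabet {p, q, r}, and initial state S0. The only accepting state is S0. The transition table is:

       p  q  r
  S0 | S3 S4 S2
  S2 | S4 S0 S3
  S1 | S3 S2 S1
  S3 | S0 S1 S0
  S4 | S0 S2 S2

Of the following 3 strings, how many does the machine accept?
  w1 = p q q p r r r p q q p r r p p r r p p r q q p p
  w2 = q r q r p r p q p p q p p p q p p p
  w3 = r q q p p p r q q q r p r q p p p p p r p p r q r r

1

w1: S0 → S3 → S1 → S2 → S4 → S2 → S3 → S0 → S3 → S1 → S2 → S4 → S2 → S3 → S0 → S3 → S0 → S2 → S4 → S0 → S2 → S0 → S4 → S0 → S3  → end S3, rejected
w2: S0 → S4 → S2 → S0 → S2 → S4 → S2 → S4 → S2 → S4 → S0 → S4 → S0 → S3 → S0 → S4 → S0 → S3 → S0  → end S0, accepted
w3: S0 → S2 → S0 → S4 → S0 → S3 → S0 → S2 → S0 → S4 → S2 → S3 → S0 → S2 → S0 → S3 → S0 → S3 → S0 → S3 → S0 → S3 → S0 → S2 → S0 → S2 → S3  → end S3, rejected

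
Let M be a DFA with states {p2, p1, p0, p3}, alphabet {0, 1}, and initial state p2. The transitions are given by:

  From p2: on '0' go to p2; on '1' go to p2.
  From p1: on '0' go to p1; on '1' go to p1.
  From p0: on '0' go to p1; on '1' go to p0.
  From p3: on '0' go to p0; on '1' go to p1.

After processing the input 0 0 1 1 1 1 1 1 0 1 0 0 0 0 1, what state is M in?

Trace: p2 -0-> p2 -0-> p2 -1-> p2 -1-> p2 -1-> p2 -1-> p2 -1-> p2 -1-> p2 -0-> p2 -1-> p2 -0-> p2 -0-> p2 -0-> p2 -0-> p2 -1-> p2

p2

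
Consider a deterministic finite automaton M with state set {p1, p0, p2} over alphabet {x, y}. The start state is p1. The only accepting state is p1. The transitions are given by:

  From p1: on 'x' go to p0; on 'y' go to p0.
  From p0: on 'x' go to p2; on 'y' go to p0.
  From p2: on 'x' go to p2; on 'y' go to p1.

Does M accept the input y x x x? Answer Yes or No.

No

p1 → p0 → p2 → p2 → p2
End state p2 is not accepting.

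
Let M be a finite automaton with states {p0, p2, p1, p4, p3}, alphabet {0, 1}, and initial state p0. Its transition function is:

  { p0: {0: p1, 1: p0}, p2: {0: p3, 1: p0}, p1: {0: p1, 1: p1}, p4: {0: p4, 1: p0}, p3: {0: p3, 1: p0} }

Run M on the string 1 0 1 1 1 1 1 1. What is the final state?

p0 → p0 → p1 → p1 → p1 → p1 → p1 → p1 → p1

p1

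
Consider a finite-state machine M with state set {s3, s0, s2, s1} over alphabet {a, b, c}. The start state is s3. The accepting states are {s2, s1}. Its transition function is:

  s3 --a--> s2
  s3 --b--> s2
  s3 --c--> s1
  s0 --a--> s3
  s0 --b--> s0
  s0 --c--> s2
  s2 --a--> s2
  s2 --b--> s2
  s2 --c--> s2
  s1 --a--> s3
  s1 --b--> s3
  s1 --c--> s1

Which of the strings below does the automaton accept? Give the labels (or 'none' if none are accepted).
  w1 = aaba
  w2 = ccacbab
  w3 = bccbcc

w1: Trace: s3 -a-> s2 -a-> s2 -b-> s2 -a-> s2  → end s2, accepted
w2: Trace: s3 -c-> s1 -c-> s1 -a-> s3 -c-> s1 -b-> s3 -a-> s2 -b-> s2  → end s2, accepted
w3: Trace: s3 -b-> s2 -c-> s2 -c-> s2 -b-> s2 -c-> s2 -c-> s2  → end s2, accepted

w1, w2, w3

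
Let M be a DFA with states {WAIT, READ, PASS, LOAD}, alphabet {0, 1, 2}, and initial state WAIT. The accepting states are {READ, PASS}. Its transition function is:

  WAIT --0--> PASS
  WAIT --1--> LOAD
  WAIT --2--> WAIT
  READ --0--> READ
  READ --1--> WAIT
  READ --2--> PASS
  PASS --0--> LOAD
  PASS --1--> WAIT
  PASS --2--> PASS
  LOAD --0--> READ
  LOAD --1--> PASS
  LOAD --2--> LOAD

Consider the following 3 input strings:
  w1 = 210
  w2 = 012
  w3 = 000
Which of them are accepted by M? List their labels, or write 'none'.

w1:
  start at WAIT
  read '2': WAIT → WAIT
  read '1': WAIT → LOAD
  read '0': LOAD → READ
  end READ, accepted
w2:
  start at WAIT
  read '0': WAIT → PASS
  read '1': PASS → WAIT
  read '2': WAIT → WAIT
  end WAIT, rejected
w3:
  start at WAIT
  read '0': WAIT → PASS
  read '0': PASS → LOAD
  read '0': LOAD → READ
  end READ, accepted

w1, w3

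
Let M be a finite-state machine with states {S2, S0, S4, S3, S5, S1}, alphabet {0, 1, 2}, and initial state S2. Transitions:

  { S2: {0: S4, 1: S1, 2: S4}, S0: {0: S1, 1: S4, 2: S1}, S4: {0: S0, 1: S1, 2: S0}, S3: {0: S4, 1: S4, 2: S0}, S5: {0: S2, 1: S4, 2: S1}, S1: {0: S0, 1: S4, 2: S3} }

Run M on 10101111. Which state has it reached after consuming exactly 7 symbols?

S2 → S1 → S0 → S4 → S0 → S4 → S1 → S4
After 7 symbols: S4.

S4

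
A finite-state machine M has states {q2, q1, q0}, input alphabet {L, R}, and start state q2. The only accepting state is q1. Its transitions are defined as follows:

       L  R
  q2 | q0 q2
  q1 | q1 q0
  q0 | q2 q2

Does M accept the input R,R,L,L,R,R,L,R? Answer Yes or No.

No

q2 → q2 → q2 → q0 → q2 → q2 → q2 → q0 → q2
End state q2 is not accepting.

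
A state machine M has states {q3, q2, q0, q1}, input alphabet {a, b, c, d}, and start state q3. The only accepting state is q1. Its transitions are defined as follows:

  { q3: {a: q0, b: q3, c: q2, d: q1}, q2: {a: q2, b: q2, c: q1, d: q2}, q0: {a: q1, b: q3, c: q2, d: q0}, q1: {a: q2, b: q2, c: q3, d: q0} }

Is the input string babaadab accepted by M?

No

Trace: q3 -b-> q3 -a-> q0 -b-> q3 -a-> q0 -a-> q1 -d-> q0 -a-> q1 -b-> q2
End state q2 is not accepting.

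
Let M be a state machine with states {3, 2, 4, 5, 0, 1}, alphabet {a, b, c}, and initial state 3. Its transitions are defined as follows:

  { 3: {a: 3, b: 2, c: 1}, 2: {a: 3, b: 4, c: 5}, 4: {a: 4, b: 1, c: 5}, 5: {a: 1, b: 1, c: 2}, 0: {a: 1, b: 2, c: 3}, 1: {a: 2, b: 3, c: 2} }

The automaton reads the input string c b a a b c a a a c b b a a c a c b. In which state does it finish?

1

3 → 1 → 3 → 3 → 3 → 2 → 5 → 1 → 2 → 3 → 1 → 3 → 2 → 3 → 3 → 1 → 2 → 5 → 1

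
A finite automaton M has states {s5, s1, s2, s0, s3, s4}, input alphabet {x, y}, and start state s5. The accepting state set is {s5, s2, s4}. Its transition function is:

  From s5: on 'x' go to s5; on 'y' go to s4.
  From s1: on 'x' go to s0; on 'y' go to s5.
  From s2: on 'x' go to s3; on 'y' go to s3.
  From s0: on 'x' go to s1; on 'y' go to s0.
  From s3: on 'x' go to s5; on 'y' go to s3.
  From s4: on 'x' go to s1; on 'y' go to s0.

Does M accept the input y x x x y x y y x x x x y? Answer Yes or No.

No

start at s5
read 'y': s5 → s4
read 'x': s4 → s1
read 'x': s1 → s0
read 'x': s0 → s1
read 'y': s1 → s5
read 'x': s5 → s5
read 'y': s5 → s4
read 'y': s4 → s0
read 'x': s0 → s1
read 'x': s1 → s0
read 'x': s0 → s1
read 'x': s1 → s0
read 'y': s0 → s0
End state s0 is not accepting.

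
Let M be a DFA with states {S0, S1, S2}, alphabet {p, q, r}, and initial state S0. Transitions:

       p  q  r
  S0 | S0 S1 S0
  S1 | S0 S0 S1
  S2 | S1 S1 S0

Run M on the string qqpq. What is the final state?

S1

Trace: S0 -q-> S1 -q-> S0 -p-> S0 -q-> S1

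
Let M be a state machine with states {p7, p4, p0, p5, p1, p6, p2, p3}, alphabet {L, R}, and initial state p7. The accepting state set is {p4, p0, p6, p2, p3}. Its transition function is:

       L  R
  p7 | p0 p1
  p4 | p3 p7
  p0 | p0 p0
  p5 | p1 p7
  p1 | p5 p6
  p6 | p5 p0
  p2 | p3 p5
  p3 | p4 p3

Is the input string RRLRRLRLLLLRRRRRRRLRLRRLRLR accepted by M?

start at p7
read 'R': p7 → p1
read 'R': p1 → p6
read 'L': p6 → p5
read 'R': p5 → p7
read 'R': p7 → p1
read 'L': p1 → p5
read 'R': p5 → p7
read 'L': p7 → p0
read 'L': p0 → p0
read 'L': p0 → p0
read 'L': p0 → p0
read 'R': p0 → p0
read 'R': p0 → p0
read 'R': p0 → p0
read 'R': p0 → p0
read 'R': p0 → p0
read 'R': p0 → p0
read 'R': p0 → p0
read 'L': p0 → p0
read 'R': p0 → p0
read 'L': p0 → p0
read 'R': p0 → p0
read 'R': p0 → p0
read 'L': p0 → p0
read 'R': p0 → p0
read 'L': p0 → p0
read 'R': p0 → p0
End state p0 is accepting.

Yes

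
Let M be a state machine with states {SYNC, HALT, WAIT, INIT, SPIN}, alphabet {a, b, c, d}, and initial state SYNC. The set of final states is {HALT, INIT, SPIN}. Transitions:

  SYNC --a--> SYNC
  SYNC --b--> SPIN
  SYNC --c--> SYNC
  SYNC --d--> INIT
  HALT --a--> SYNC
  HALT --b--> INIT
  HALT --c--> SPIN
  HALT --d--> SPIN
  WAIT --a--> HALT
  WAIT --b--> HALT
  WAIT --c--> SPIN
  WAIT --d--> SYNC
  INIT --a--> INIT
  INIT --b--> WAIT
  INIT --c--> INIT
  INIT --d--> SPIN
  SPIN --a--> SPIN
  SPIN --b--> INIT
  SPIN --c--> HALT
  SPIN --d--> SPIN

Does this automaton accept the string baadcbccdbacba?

start at SYNC
read 'b': SYNC → SPIN
read 'a': SPIN → SPIN
read 'a': SPIN → SPIN
read 'd': SPIN → SPIN
read 'c': SPIN → HALT
read 'b': HALT → INIT
read 'c': INIT → INIT
read 'c': INIT → INIT
read 'd': INIT → SPIN
read 'b': SPIN → INIT
read 'a': INIT → INIT
read 'c': INIT → INIT
read 'b': INIT → WAIT
read 'a': WAIT → HALT
End state HALT is accepting.

Yes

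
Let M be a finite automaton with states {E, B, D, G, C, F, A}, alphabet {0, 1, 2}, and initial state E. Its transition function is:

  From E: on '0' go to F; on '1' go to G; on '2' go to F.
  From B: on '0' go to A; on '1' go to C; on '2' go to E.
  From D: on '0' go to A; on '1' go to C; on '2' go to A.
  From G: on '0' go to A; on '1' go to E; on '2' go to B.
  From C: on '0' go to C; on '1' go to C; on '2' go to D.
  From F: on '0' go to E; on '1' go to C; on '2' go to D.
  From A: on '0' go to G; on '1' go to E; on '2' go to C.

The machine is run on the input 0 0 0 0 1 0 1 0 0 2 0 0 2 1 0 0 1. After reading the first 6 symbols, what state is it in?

start at E
read '0': E → F
read '0': F → E
read '0': E → F
read '0': F → E
read '1': E → G
read '0': G → A
After 6 symbols: A.

A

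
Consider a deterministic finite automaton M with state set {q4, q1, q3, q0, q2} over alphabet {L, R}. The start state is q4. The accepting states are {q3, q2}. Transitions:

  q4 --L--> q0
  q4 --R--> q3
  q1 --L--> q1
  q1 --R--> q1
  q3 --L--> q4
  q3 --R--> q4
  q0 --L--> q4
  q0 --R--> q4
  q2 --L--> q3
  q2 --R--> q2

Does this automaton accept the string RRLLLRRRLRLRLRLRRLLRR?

Trace: q4 -R-> q3 -R-> q4 -L-> q0 -L-> q4 -L-> q0 -R-> q4 -R-> q3 -R-> q4 -L-> q0 -R-> q4 -L-> q0 -R-> q4 -L-> q0 -R-> q4 -L-> q0 -R-> q4 -R-> q3 -L-> q4 -L-> q0 -R-> q4 -R-> q3
End state q3 is accepting.

Yes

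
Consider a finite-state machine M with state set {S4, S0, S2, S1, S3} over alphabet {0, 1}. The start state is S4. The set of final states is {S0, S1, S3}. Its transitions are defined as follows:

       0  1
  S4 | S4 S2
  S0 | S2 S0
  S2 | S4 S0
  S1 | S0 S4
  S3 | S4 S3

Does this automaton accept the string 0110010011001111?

Yes

start at S4
read '0': S4 → S4
read '1': S4 → S2
read '1': S2 → S0
read '0': S0 → S2
read '0': S2 → S4
read '1': S4 → S2
read '0': S2 → S4
read '0': S4 → S4
read '1': S4 → S2
read '1': S2 → S0
read '0': S0 → S2
read '0': S2 → S4
read '1': S4 → S2
read '1': S2 → S0
read '1': S0 → S0
read '1': S0 → S0
End state S0 is accepting.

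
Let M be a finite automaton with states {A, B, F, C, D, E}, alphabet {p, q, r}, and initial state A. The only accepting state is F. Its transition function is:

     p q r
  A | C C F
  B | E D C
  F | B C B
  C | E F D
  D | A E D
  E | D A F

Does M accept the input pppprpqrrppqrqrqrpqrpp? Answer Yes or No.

A → C → E → D → A → F → B → D → D → D → A → C → F → B → D → D → E → F → B → D → D → A → C
End state C is not accepting.

No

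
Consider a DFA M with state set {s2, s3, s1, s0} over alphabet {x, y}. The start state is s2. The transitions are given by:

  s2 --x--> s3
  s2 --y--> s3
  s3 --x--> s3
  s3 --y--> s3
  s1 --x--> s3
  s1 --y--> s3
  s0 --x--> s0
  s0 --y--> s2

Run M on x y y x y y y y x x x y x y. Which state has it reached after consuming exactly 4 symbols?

Trace: s2 -x-> s3 -y-> s3 -y-> s3 -x-> s3
After 4 symbols: s3.

s3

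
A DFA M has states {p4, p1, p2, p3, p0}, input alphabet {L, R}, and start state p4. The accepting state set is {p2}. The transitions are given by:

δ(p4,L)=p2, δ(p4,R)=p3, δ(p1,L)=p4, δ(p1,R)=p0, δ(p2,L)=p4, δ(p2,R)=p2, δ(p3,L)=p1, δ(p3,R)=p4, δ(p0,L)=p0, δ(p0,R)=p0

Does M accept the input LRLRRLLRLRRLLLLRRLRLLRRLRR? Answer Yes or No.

No

start at p4
read 'L': p4 → p2
read 'R': p2 → p2
read 'L': p2 → p4
read 'R': p4 → p3
read 'R': p3 → p4
read 'L': p4 → p2
read 'L': p2 → p4
read 'R': p4 → p3
read 'L': p3 → p1
read 'R': p1 → p0
read 'R': p0 → p0
read 'L': p0 → p0
read 'L': p0 → p0
read 'L': p0 → p0
read 'L': p0 → p0
read 'R': p0 → p0
read 'R': p0 → p0
read 'L': p0 → p0
read 'R': p0 → p0
read 'L': p0 → p0
read 'L': p0 → p0
read 'R': p0 → p0
read 'R': p0 → p0
read 'L': p0 → p0
read 'R': p0 → p0
read 'R': p0 → p0
End state p0 is not accepting.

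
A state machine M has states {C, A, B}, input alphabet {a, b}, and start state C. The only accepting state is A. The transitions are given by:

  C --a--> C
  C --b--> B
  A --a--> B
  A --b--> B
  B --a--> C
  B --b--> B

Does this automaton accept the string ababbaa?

C → C → B → C → B → B → C → C
End state C is not accepting.

No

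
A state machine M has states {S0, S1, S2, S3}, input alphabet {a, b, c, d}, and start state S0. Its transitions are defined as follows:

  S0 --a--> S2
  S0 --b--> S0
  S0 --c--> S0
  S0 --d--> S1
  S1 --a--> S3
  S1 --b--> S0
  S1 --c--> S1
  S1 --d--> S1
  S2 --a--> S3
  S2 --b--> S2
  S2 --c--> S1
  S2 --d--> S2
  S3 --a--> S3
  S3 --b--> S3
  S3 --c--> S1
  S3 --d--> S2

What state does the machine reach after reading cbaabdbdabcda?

Trace: S0 -c-> S0 -b-> S0 -a-> S2 -a-> S3 -b-> S3 -d-> S2 -b-> S2 -d-> S2 -a-> S3 -b-> S3 -c-> S1 -d-> S1 -a-> S3

S3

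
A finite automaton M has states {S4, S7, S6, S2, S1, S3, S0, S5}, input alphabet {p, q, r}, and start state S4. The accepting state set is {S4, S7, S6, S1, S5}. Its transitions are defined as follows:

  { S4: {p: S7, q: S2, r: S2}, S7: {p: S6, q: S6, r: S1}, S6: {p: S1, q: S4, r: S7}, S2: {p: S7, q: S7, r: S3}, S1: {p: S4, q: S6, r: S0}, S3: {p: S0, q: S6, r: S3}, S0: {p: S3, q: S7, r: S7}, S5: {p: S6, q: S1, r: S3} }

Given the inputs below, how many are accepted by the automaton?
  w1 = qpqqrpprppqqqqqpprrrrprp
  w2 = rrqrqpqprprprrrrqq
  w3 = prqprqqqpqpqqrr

2

w1: Trace: S4 -q-> S2 -p-> S7 -q-> S6 -q-> S4 -r-> S2 -p-> S7 -p-> S6 -r-> S7 -p-> S6 -p-> S1 -q-> S6 -q-> S4 -q-> S2 -q-> S7 -q-> S6 -p-> S1 -p-> S4 -r-> S2 -r-> S3 -r-> S3 -r-> S3 -p-> S0 -r-> S7 -p-> S6  → end S6, accepted
w2: Trace: S4 -r-> S2 -r-> S3 -q-> S6 -r-> S7 -q-> S6 -p-> S1 -q-> S6 -p-> S1 -r-> S0 -p-> S3 -r-> S3 -p-> S0 -r-> S7 -r-> S1 -r-> S0 -r-> S7 -q-> S6 -q-> S4  → end S4, accepted
w3: Trace: S4 -p-> S7 -r-> S1 -q-> S6 -p-> S1 -r-> S0 -q-> S7 -q-> S6 -q-> S4 -p-> S7 -q-> S6 -p-> S1 -q-> S6 -q-> S4 -r-> S2 -r-> S3  → end S3, rejected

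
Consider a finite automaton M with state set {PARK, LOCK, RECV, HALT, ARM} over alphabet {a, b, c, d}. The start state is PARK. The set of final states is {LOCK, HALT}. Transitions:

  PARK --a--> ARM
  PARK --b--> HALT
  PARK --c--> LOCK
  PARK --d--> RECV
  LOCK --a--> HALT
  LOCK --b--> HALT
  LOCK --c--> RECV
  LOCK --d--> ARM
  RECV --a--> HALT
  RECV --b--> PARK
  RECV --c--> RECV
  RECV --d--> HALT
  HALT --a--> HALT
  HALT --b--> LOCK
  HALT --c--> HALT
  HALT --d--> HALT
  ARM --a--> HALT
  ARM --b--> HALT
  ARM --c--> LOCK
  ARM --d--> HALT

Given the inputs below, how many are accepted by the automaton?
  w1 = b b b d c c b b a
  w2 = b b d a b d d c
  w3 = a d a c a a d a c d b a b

w1:
  start at PARK
  read 'b': PARK → HALT
  read 'b': HALT → LOCK
  read 'b': LOCK → HALT
  read 'd': HALT → HALT
  read 'c': HALT → HALT
  read 'c': HALT → HALT
  read 'b': HALT → LOCK
  read 'b': LOCK → HALT
  read 'a': HALT → HALT
  end HALT, accepted
w2:
  start at PARK
  read 'b': PARK → HALT
  read 'b': HALT → LOCK
  read 'd': LOCK → ARM
  read 'a': ARM → HALT
  read 'b': HALT → LOCK
  read 'd': LOCK → ARM
  read 'd': ARM → HALT
  read 'c': HALT → HALT
  end HALT, accepted
w3:
  start at PARK
  read 'a': PARK → ARM
  read 'd': ARM → HALT
  read 'a': HALT → HALT
  read 'c': HALT → HALT
  read 'a': HALT → HALT
  read 'a': HALT → HALT
  read 'd': HALT → HALT
  read 'a': HALT → HALT
  read 'c': HALT → HALT
  read 'd': HALT → HALT
  read 'b': HALT → LOCK
  read 'a': LOCK → HALT
  read 'b': HALT → LOCK
  end LOCK, accepted

3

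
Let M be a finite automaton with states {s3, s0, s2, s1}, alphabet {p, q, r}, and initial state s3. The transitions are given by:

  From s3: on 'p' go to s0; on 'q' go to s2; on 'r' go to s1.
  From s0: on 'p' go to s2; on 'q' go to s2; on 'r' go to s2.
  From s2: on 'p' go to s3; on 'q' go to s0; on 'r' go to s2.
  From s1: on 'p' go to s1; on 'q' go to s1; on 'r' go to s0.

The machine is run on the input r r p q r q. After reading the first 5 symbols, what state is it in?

s2

start at s3
read 'r': s3 → s1
read 'r': s1 → s0
read 'p': s0 → s2
read 'q': s2 → s0
read 'r': s0 → s2
After 5 symbols: s2.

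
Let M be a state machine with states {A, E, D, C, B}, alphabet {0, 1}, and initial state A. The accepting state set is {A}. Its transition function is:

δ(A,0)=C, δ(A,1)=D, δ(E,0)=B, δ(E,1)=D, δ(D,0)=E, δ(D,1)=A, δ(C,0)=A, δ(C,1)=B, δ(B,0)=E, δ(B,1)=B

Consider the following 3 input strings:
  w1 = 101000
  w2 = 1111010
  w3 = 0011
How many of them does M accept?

w1: A → D → E → D → E → B → E  → end E, rejected
w2: A → D → A → D → A → C → B → E  → end E, rejected
w3: A → C → A → D → A  → end A, accepted

1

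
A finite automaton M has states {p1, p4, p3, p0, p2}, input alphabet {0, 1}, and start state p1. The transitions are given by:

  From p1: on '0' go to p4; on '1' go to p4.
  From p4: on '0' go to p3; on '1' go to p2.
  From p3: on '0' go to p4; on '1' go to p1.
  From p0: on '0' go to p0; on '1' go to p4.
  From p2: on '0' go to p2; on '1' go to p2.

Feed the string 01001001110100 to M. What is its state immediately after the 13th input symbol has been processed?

p2

Trace: p1 -0-> p4 -1-> p2 -0-> p2 -0-> p2 -1-> p2 -0-> p2 -0-> p2 -1-> p2 -1-> p2 -1-> p2 -0-> p2 -1-> p2 -0-> p2
After 13 symbols: p2.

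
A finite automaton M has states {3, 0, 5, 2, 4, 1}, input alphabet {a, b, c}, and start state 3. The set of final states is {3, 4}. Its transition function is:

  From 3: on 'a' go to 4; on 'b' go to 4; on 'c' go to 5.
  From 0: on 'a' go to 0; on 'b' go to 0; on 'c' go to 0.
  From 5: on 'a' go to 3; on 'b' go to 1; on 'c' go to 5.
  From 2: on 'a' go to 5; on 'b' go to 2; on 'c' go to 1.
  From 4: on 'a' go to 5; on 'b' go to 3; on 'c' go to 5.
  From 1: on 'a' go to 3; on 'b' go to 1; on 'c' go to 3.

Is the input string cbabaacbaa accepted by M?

3 → 5 → 1 → 3 → 4 → 5 → 3 → 5 → 1 → 3 → 4
End state 4 is accepting.

Yes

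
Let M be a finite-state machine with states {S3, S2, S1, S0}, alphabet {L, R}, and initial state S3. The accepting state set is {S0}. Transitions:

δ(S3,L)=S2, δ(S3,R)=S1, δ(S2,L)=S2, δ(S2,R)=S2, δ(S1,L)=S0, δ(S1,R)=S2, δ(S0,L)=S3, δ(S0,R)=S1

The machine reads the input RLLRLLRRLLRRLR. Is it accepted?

No

start at S3
read 'R': S3 → S1
read 'L': S1 → S0
read 'L': S0 → S3
read 'R': S3 → S1
read 'L': S1 → S0
read 'L': S0 → S3
read 'R': S3 → S1
read 'R': S1 → S2
read 'L': S2 → S2
read 'L': S2 → S2
read 'R': S2 → S2
read 'R': S2 → S2
read 'L': S2 → S2
read 'R': S2 → S2
End state S2 is not accepting.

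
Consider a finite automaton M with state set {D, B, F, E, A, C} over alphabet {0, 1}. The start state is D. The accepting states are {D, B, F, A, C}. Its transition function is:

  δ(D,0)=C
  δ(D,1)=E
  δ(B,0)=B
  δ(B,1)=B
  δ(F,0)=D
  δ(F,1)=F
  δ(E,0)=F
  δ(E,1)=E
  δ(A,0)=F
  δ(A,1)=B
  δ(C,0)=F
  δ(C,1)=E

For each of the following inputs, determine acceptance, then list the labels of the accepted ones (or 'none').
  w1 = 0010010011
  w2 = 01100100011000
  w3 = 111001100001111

w2, w3

w1: Trace: D -0-> C -0-> F -1-> F -0-> D -0-> C -1-> E -0-> F -0-> D -1-> E -1-> E  → end E, rejected
w2: Trace: D -0-> C -1-> E -1-> E -0-> F -0-> D -1-> E -0-> F -0-> D -0-> C -1-> E -1-> E -0-> F -0-> D -0-> C  → end C, accepted
w3: Trace: D -1-> E -1-> E -1-> E -0-> F -0-> D -1-> E -1-> E -0-> F -0-> D -0-> C -0-> F -1-> F -1-> F -1-> F -1-> F  → end F, accepted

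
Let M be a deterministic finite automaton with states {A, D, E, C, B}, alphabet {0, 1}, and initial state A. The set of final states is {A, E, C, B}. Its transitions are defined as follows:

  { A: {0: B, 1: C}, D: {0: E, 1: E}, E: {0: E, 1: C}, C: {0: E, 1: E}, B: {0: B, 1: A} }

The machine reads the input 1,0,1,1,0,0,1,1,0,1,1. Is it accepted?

Trace: A -1-> C -0-> E -1-> C -1-> E -0-> E -0-> E -1-> C -1-> E -0-> E -1-> C -1-> E
End state E is accepting.

Yes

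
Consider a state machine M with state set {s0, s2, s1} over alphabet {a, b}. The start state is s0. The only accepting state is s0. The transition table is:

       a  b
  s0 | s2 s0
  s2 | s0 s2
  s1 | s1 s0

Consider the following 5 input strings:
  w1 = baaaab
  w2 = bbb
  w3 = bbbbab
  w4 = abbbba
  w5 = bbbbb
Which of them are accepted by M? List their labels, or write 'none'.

w1:
  start at s0
  read 'b': s0 → s0
  read 'a': s0 → s2
  read 'a': s2 → s0
  read 'a': s0 → s2
  read 'a': s2 → s0
  read 'b': s0 → s0
  end s0, accepted
w2:
  start at s0
  read 'b': s0 → s0
  read 'b': s0 → s0
  read 'b': s0 → s0
  end s0, accepted
w3:
  start at s0
  read 'b': s0 → s0
  read 'b': s0 → s0
  read 'b': s0 → s0
  read 'b': s0 → s0
  read 'a': s0 → s2
  read 'b': s2 → s2
  end s2, rejected
w4:
  start at s0
  read 'a': s0 → s2
  read 'b': s2 → s2
  read 'b': s2 → s2
  read 'b': s2 → s2
  read 'b': s2 → s2
  read 'a': s2 → s0
  end s0, accepted
w5:
  start at s0
  read 'b': s0 → s0
  read 'b': s0 → s0
  read 'b': s0 → s0
  read 'b': s0 → s0
  read 'b': s0 → s0
  end s0, accepted

w1, w2, w4, w5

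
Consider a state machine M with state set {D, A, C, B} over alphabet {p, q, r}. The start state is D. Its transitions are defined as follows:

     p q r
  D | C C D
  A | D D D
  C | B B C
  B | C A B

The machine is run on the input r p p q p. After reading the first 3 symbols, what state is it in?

start at D
read 'r': D → D
read 'p': D → C
read 'p': C → B
After 3 symbols: B.

B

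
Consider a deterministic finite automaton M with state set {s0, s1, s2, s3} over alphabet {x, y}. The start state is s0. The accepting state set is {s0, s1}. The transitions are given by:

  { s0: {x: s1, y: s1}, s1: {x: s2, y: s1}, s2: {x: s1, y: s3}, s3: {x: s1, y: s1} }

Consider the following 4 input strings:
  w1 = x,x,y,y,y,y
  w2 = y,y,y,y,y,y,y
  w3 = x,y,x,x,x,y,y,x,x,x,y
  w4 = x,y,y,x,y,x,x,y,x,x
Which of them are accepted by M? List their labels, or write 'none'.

w1:
  start at s0
  read 'x': s0 → s1
  read 'x': s1 → s2
  read 'y': s2 → s3
  read 'y': s3 → s1
  read 'y': s1 → s1
  read 'y': s1 → s1
  end s1, accepted
w2:
  start at s0
  read 'y': s0 → s1
  read 'y': s1 → s1
  read 'y': s1 → s1
  read 'y': s1 → s1
  read 'y': s1 → s1
  read 'y': s1 → s1
  read 'y': s1 → s1
  end s1, accepted
w3:
  start at s0
  read 'x': s0 → s1
  read 'y': s1 → s1
  read 'x': s1 → s2
  read 'x': s2 → s1
  read 'x': s1 → s2
  read 'y': s2 → s3
  read 'y': s3 → s1
  read 'x': s1 → s2
  read 'x': s2 → s1
  read 'x': s1 → s2
  read 'y': s2 → s3
  end s3, rejected
w4:
  start at s0
  read 'x': s0 → s1
  read 'y': s1 → s1
  read 'y': s1 → s1
  read 'x': s1 → s2
  read 'y': s2 → s3
  read 'x': s3 → s1
  read 'x': s1 → s2
  read 'y': s2 → s3
  read 'x': s3 → s1
  read 'x': s1 → s2
  end s2, rejected

w1, w2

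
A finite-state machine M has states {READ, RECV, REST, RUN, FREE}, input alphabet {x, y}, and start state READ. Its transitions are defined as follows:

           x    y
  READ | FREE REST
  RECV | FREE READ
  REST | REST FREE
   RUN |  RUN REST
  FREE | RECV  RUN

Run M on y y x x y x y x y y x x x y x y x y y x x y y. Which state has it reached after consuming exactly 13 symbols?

start at READ
read 'y': READ → REST
read 'y': REST → FREE
read 'x': FREE → RECV
read 'x': RECV → FREE
read 'y': FREE → RUN
read 'x': RUN → RUN
read 'y': RUN → REST
read 'x': REST → REST
read 'y': REST → FREE
read 'y': FREE → RUN
read 'x': RUN → RUN
read 'x': RUN → RUN
read 'x': RUN → RUN
After 13 symbols: RUN.

RUN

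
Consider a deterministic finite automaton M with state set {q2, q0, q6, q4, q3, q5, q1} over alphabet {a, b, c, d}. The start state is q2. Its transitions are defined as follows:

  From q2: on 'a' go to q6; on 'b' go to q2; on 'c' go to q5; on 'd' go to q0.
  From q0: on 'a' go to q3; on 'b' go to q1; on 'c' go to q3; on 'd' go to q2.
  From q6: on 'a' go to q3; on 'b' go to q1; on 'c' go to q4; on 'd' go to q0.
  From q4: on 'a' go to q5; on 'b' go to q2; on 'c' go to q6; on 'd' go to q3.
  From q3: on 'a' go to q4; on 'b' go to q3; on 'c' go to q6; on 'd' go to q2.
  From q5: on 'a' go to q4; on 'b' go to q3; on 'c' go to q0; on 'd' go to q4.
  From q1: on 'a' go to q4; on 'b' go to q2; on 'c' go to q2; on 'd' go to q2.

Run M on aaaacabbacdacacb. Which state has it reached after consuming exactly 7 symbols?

q3

Trace: q2 -a-> q6 -a-> q3 -a-> q4 -a-> q5 -c-> q0 -a-> q3 -b-> q3
After 7 symbols: q3.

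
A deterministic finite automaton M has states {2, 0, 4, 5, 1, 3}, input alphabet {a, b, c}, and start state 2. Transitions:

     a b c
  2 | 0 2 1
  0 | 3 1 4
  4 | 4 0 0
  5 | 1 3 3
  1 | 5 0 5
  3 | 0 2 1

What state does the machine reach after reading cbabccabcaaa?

2 → 1 → 0 → 3 → 2 → 1 → 5 → 1 → 0 → 4 → 4 → 4 → 4

4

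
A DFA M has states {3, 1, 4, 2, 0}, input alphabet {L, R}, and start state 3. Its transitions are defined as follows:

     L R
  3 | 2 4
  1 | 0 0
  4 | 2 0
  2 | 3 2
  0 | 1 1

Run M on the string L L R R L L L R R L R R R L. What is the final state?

Trace: 3 -L-> 2 -L-> 3 -R-> 4 -R-> 0 -L-> 1 -L-> 0 -L-> 1 -R-> 0 -R-> 1 -L-> 0 -R-> 1 -R-> 0 -R-> 1 -L-> 0

0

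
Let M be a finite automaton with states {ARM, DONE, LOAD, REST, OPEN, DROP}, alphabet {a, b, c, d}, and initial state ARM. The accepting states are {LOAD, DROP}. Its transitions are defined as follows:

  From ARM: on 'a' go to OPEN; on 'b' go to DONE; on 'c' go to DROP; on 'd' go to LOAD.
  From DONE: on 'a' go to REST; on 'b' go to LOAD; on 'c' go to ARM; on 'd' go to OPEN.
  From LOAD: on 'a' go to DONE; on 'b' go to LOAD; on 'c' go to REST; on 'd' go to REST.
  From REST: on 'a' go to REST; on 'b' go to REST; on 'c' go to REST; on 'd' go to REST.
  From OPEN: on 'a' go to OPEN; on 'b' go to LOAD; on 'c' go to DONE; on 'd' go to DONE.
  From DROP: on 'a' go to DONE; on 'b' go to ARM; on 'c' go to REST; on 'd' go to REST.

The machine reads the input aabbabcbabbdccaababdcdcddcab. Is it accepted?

No

start at ARM
read 'a': ARM → OPEN
read 'a': OPEN → OPEN
read 'b': OPEN → LOAD
read 'b': LOAD → LOAD
read 'a': LOAD → DONE
read 'b': DONE → LOAD
read 'c': LOAD → REST
read 'b': REST → REST
read 'a': REST → REST
read 'b': REST → REST
read 'b': REST → REST
read 'd': REST → REST
read 'c': REST → REST
read 'c': REST → REST
read 'a': REST → REST
read 'a': REST → REST
read 'b': REST → REST
read 'a': REST → REST
read 'b': REST → REST
read 'd': REST → REST
read 'c': REST → REST
read 'd': REST → REST
read 'c': REST → REST
read 'd': REST → REST
read 'd': REST → REST
read 'c': REST → REST
read 'a': REST → REST
read 'b': REST → REST
End state REST is not accepting.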